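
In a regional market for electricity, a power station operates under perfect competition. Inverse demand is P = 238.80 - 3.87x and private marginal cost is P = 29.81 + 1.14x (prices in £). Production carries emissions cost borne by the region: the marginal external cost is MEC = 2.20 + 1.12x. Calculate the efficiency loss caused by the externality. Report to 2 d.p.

Market equilibrium (private): 29.81 + 1.14x = 238.80 - 3.87x → x_m = 41.7146.
Social marginal cost = private MC + MEC = 32.01 + 2.26x.
Set SMC = demand: 32.01 + 2.26x = 238.80 - 3.87x → x* = 33.7341.
The loss is the area between SMC and demand from x* to x_m; with linear curves that's a triangle of height MEC(x_m).
DWL = ½ × 7.9805 × 48.9203 = 195.2042.

DWL = £195.20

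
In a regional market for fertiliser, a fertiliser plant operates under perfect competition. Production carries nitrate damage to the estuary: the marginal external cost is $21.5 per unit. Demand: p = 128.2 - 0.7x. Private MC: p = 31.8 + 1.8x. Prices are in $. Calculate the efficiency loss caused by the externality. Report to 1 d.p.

DWL = $92.5

Market equilibrium (private): 31.8 + 1.8x = 128.2 - 0.7x → x_m = 38.5600.
Social marginal cost = private MC + MEC = 53.3 + 1.8x.
Set SMC = demand: 53.3 + 1.8x = 128.2 - 0.7x → x* = 29.9600.
Between x* and x_m the wedge SMC − demand runs linearly from 0 to MEC(x_m), so the loss is a triangle.
DWL = ½ × 8.6000 × 21.5000 = 92.4500.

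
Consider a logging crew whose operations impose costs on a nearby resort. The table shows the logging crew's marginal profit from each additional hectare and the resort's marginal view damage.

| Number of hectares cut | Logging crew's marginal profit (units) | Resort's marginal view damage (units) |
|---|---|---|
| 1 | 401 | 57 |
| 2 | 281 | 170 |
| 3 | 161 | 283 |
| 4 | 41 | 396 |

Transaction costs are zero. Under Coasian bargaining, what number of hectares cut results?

Bargaining reaches the level where marginal profit last exceeds marginal view damage.
That holds through level 2 (281 ≥ 170) but not at 3 (161 < 283).

2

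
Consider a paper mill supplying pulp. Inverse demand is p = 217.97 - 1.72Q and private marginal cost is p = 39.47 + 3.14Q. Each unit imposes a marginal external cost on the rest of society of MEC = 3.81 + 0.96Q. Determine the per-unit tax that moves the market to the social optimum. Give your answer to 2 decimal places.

Social marginal cost = private MC + MEC = 43.28 + 4.10Q.
Set SMC = demand: 43.28 + 4.10Q = 217.97 - 1.72Q → Q* = 30.0155.
The Pigouvian tax equals MEC at Q*: 3.81 + 0.96×30.0155 = 32.6249.

tax = 32.62 per unit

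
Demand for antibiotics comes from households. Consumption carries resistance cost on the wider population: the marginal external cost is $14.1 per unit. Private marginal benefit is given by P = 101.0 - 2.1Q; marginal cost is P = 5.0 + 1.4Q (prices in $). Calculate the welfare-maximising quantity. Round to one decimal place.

Social marginal benefit = demand − MEC = 86.9 - 2.1Q.
Set SMB = MC: 86.9 - 2.1Q = 5.0 + 1.4Q → Q* = 23.4000.

Q* = 23.4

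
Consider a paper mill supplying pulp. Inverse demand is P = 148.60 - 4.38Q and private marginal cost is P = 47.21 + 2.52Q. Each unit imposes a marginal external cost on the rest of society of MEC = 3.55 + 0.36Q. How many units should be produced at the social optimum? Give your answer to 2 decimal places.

Q* = 13.48

Social marginal cost = private MC + MEC = 50.76 + 2.88Q.
Set SMC = demand: 50.76 + 2.88Q = 148.60 - 4.38Q → Q* = 13.4766.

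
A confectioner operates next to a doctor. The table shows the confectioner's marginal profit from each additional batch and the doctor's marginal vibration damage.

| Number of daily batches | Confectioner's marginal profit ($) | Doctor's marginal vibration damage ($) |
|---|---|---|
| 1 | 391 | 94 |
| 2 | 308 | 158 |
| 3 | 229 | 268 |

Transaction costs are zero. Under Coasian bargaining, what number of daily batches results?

2

Bargaining reaches the level where marginal profit last exceeds marginal vibration damage.
That holds through level 2 (308 ≥ 158) but not at 3 (229 < 268).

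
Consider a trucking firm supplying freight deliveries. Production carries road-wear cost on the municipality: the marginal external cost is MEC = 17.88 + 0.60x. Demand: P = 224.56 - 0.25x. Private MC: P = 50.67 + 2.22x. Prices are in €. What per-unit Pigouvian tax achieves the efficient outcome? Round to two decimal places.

Social marginal cost = private MC + MEC = 68.55 + 2.82x.
Set SMC = demand: 68.55 + 2.82x = 224.56 - 0.25x → x* = 50.8176.
The Pigouvian tax equals MEC at x*: 17.88 + 0.60×50.8176 = 48.3706.

tax = €48.37 per unit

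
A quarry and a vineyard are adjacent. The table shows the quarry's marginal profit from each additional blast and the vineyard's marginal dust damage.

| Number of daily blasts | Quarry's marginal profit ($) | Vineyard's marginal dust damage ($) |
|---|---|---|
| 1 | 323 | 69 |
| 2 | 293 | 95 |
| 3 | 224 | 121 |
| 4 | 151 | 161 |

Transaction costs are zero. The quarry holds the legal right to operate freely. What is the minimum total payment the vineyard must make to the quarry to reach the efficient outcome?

Left alone the quarry would choose level 4 (marginal profit stays positive).
Efficient level: k* = 3 (marginal profit ≥ marginal dust damage through 3).
The vineyard must at least cover the quarry's forgone profit from cutting 4→3: 151 = 151.

$151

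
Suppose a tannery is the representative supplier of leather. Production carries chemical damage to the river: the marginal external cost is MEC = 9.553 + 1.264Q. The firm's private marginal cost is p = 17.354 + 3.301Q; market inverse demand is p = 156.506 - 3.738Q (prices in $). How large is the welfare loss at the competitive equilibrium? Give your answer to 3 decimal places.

DWL = $71.845

Market equilibrium (private): 17.354 + 3.301Q = 156.506 - 3.738Q → Q_m = 19.7687.
Social marginal cost = private MC + MEC = 26.907 + 4.565Q.
Set SMC = demand: 26.907 + 4.565Q = 156.506 - 3.738Q → Q* = 15.6087.
Height of the DWL triangle at Q_m is SMC(Q_m) − demand(Q_m) = MEC(Q_m) = 34.5407.
DWL = ½ × 4.1600 × 34.5407 = 71.8447.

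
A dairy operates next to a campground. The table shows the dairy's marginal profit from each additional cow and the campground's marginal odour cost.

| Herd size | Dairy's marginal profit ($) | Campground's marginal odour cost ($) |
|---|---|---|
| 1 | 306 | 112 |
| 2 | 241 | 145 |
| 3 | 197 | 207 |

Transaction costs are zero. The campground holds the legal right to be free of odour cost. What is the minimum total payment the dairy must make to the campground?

Efficient level: marginal profit ≥ marginal odour cost through level 2, so k* = 2.
With the campground holding the right, the dairy must at least compensate total damage at k*: 112 + 145 = 257.

$257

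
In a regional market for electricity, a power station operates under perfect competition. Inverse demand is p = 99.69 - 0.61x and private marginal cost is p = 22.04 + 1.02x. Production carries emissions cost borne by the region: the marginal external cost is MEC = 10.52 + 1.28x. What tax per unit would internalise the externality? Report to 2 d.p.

tax = 40.05 per unit

Social marginal cost = private MC + MEC = 32.56 + 2.30x.
Set SMC = demand: 32.56 + 2.30x = 99.69 - 0.61x → x* = 23.0687.
The Pigouvian tax equals MEC at x*: 10.52 + 1.28×23.0687 = 40.0479.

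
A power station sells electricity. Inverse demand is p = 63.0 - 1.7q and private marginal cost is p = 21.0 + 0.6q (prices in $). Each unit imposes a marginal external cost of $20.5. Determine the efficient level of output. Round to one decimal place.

Social marginal cost = private MC + MEC = 41.5 + 0.6q.
Set SMC = demand: 41.5 + 0.6q = 63.0 - 1.7q → q* = 9.3478.

q* = 9.3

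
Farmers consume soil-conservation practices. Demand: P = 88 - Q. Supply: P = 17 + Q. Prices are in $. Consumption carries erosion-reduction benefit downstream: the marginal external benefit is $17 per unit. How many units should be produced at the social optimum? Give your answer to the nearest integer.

Q* = 44

Social marginal benefit = demand + MEB = 105 - Q.
Set SMB = MC: 105 - Q = 17 + Q → Q* = 44.0000.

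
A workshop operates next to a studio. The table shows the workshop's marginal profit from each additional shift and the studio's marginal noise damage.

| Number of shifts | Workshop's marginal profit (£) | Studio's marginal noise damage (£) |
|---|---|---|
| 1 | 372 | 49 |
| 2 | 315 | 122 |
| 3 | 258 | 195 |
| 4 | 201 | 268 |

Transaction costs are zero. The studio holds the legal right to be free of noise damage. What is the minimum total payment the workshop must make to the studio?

£366

Efficient level: marginal profit ≥ marginal noise damage through level 3, so k* = 3.
With the studio holding the right, the workshop must at least compensate total damage at k*: 49 + 122 + 195 = 366.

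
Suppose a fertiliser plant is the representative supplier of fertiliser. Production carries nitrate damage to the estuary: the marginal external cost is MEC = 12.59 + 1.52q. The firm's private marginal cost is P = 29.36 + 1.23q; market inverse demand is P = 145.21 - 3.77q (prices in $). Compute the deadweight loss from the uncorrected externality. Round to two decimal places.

DWL = $175.28

Market equilibrium (private): 29.36 + 1.23q = 145.21 - 3.77q → q_m = 23.1700.
Social marginal cost = private MC + MEC = 41.95 + 2.75q.
Set SMC = demand: 41.95 + 2.75q = 145.21 - 3.77q → q* = 15.8374.
Height of the DWL triangle at q_m is SMC(q_m) − demand(q_m) = MEC(q_m) = 47.8084.
DWL = ½ × 7.3326 × 47.8084 = 175.2799.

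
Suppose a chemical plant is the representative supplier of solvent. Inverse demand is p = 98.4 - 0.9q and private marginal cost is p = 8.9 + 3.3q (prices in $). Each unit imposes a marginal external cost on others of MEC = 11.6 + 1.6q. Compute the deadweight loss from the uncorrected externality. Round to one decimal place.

Market equilibrium (private): 8.9 + 3.3q = 98.4 - 0.9q → q_m = 21.3095.
Social marginal cost = private MC + MEC = 20.5 + 4.9q.
Set SMC = demand: 20.5 + 4.9q = 98.4 - 0.9q → q* = 13.4310.
Height of the DWL triangle at q_m is SMC(q_m) − demand(q_m) = MEC(q_m) = 45.6952.
DWL = ½ × 7.8785 × 45.6952 = 180.0048.

DWL = $180.0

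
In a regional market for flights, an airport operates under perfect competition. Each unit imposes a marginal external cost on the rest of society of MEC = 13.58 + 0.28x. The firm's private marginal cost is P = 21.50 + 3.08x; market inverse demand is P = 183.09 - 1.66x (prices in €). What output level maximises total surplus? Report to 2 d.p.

x* = 29.48

Social marginal cost = private MC + MEC = 35.08 + 3.36x.
Set SMC = demand: 35.08 + 3.36x = 183.09 - 1.66x → x* = 29.4841.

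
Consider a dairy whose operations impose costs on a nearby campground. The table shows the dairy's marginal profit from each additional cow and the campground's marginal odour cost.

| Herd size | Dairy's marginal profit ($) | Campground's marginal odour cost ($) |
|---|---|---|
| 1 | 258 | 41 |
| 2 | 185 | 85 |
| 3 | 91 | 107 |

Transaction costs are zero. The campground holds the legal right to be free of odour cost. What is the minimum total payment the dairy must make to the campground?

Efficient level: marginal profit ≥ marginal odour cost through level 2, so k* = 2.
With the campground holding the right, the dairy must at least compensate total damage at k*: 41 + 85 = 126.

$126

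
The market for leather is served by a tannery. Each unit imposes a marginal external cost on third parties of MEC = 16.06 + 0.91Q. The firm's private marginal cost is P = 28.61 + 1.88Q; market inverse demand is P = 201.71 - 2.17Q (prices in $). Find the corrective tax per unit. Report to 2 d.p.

tax = $44.87 per unit

Social marginal cost = private MC + MEC = 44.67 + 2.79Q.
Set SMC = demand: 44.67 + 2.79Q = 201.71 - 2.17Q → Q* = 31.6613.
The Pigouvian tax equals MEC at Q*: 16.06 + 0.91×31.6613 = 44.8718.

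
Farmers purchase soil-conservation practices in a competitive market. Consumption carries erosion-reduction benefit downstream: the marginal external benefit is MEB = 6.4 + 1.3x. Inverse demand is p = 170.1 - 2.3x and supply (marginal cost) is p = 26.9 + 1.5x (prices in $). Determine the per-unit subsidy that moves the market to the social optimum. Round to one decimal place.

Social marginal benefit = demand + MEB = 176.5 - x.
Set SMB = MC: 176.5 - x = 26.9 + 1.5x → x* = 59.8400.
The Pigouvian subsidy equals MEB at x*: 6.4 + 1.3×59.8400 = 84.1920.

subsidy = $84.2 per unit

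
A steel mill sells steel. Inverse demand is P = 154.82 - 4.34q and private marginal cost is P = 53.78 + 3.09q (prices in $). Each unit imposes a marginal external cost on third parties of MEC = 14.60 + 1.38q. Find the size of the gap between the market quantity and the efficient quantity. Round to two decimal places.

Market equilibrium (private): 53.78 + 3.09q = 154.82 - 4.34q → q_m = 13.5989.
Social marginal cost = private MC + MEC = 68.38 + 4.47q.
Set SMC = demand: 68.38 + 4.47q = 154.82 - 4.34q → q* = 9.8116.
Gap = |13.5989 − 9.8116| = 3.7873.

3.79 units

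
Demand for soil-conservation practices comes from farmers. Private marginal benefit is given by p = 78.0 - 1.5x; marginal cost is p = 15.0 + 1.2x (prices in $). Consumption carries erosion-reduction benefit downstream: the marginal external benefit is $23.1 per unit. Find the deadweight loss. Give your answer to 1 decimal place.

DWL = $98.8

Market equilibrium (private): 15.0 + 1.2x = 78.0 - 1.5x → x_m = 23.3333.
Social marginal benefit = demand + MEB = 101.1 - 1.5x.
Set SMB = MC: 101.1 - 1.5x = 15.0 + 1.2x → x* = 31.8889.
The welfare-loss triangle has base |x_m − x*| and height MEB(x_m) (the vertical gap between SMB and MC is zero at x* and MEB at x_m).
DWL = ½ × 8.5556 × 23.1000 = 98.8172.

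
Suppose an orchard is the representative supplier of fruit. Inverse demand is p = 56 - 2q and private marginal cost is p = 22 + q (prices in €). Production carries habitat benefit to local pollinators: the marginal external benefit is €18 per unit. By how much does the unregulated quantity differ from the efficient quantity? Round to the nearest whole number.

Market equilibrium (private): 22 + q = 56 - 2q → q_m = 11.3333.
Social marginal cost = private MC − MEB = 4 + q.
Set SMC = demand: 4 + q = 56 - 2q → q* = 17.3333.
Gap = |11.3333 − 17.3333| = 6.0000.

6 units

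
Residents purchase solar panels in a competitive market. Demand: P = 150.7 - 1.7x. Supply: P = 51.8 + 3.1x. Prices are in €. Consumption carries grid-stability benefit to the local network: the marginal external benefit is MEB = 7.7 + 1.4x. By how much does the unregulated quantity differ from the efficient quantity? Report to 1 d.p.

Market equilibrium (private): 51.8 + 3.1x = 150.7 - 1.7x → x_m = 20.6042.
Social marginal benefit = demand + MEB = 158.4 - 0.3x.
Set SMB = MC: 158.4 - 0.3x = 51.8 + 3.1x → x* = 31.3529.
Gap = |20.6042 − 31.3529| = 10.7487.

10.7 units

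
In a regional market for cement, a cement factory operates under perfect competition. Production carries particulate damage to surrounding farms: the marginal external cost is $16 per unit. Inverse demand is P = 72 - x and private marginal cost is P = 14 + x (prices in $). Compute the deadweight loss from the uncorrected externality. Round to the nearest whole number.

Market equilibrium (private): 14 + x = 72 - x → x_m = 29.0000.
Social marginal cost = private MC + MEC = 30 + x.
Set SMC = demand: 30 + x = 72 - x → x* = 21.0000.
Between x* and x_m the wedge SMC − demand runs linearly from 0 to MEC(x_m), so the loss is a triangle.
DWL = ½ × 8.0000 × 16.0000 = 64.0000.

DWL = $64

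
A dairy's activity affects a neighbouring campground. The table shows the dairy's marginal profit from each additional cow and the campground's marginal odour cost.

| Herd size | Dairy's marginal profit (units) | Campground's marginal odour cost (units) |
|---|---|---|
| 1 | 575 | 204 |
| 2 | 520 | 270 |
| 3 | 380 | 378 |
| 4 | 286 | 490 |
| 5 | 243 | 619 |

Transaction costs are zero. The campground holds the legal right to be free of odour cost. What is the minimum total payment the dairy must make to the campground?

852

Efficient level: marginal profit ≥ marginal odour cost through level 3, so k* = 3.
With the campground holding the right, the dairy must at least compensate total damage at k*: 204 + 270 + 378 = 852.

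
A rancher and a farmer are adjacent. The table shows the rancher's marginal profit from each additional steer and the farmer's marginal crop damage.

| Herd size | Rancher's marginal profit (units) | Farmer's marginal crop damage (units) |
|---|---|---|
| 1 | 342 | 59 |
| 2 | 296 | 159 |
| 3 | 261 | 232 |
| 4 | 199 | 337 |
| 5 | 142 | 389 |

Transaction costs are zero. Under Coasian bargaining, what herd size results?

3

Bargaining reaches the level where marginal profit last exceeds marginal crop damage.
That holds through level 3 (261 ≥ 232) but not at 4 (199 < 337).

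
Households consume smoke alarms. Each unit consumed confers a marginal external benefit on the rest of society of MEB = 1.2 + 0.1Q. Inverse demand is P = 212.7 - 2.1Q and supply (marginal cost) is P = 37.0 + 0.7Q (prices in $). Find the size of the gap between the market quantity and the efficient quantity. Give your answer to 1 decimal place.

Market equilibrium (private): 37.0 + 0.7Q = 212.7 - 2.1Q → Q_m = 62.7500.
Social marginal benefit = demand + MEB = 213.9 - 2.0Q.
Set SMB = MC: 213.9 - 2.0Q = 37.0 + 0.7Q → Q* = 65.5185.
Gap = |62.7500 − 65.5185| = 2.7685.

2.8 units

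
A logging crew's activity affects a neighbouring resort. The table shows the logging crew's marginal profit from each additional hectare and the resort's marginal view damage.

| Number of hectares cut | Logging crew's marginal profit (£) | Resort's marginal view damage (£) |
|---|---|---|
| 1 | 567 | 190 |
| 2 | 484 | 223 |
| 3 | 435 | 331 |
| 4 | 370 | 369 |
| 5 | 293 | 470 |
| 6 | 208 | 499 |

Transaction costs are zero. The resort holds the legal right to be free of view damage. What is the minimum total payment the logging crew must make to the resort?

Efficient level: marginal profit ≥ marginal view damage through level 4, so k* = 4.
With the resort holding the right, the logging crew must at least compensate total damage at k*: 190 + 223 + 331 + 369 = 1113.

£1113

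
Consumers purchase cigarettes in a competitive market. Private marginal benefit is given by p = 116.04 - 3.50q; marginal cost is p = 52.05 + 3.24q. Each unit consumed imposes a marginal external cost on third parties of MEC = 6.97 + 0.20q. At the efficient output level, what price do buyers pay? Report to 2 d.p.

Social marginal benefit = demand − MEC = 109.07 - 3.70q.
Set SMB = MC: 109.07 - 3.70q = 52.05 + 3.24q → q* = 8.2161.
Consumer price on the demand curve at q*: 116.04 − 3.50×8.2161 = 87.2837.

P = 87.28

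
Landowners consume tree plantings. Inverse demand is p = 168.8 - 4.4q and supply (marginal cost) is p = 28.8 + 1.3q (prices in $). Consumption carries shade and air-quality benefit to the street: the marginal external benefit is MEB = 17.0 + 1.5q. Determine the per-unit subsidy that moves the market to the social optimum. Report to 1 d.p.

Social marginal benefit = demand + MEB = 185.8 - 2.9q.
Set SMB = MC: 185.8 - 2.9q = 28.8 + 1.3q → q* = 37.3810.
The Pigouvian subsidy equals MEB at q*: 17.0 + 1.5×37.3810 = 73.0715.

subsidy = $73.1 per unit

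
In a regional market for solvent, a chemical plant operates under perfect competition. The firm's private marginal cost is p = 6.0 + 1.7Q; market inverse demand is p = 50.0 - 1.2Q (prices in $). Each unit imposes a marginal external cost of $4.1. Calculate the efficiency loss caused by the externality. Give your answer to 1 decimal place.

Market equilibrium (private): 6.0 + 1.7Q = 50.0 - 1.2Q → Q_m = 15.1724.
Social marginal cost = private MC + MEC = 10.1 + 1.7Q.
Set SMC = demand: 10.1 + 1.7Q = 50.0 - 1.2Q → Q* = 13.7586.
The loss is the area between SMC and demand from Q* to Q_m; with linear curves that's a triangle of height MEC(Q_m).
DWL = ½ × 1.4138 × 4.1000 = 2.8983.

DWL = $2.9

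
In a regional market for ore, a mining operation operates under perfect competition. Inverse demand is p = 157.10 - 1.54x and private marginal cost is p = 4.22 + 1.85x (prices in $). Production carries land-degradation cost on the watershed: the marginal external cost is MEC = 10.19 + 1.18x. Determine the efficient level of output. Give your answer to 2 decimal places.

x* = 31.22

Social marginal cost = private MC + MEC = 14.41 + 3.03x.
Set SMC = demand: 14.41 + 3.03x = 157.10 - 1.54x → x* = 31.2232.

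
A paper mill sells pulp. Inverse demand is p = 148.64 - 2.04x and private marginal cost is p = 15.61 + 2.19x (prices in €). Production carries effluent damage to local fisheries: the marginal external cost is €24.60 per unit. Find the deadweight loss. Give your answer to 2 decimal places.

DWL = €71.53

Market equilibrium (private): 15.61 + 2.19x = 148.64 - 2.04x → x_m = 31.4492.
Social marginal cost = private MC + MEC = 40.21 + 2.19x.
Set SMC = demand: 40.21 + 2.19x = 148.64 - 2.04x → x* = 25.6336.
Height of the DWL triangle at x_m is SMC(x_m) − demand(x_m) = MEC(x_m) = 24.6000.
DWL = ½ × 5.8156 × 24.6000 = 71.5319.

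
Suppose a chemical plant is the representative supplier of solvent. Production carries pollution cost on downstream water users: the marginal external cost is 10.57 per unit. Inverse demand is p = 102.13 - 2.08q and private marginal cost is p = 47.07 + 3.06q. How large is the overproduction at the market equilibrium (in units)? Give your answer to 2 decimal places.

Market equilibrium (private): 47.07 + 3.06q = 102.13 - 2.08q → q_m = 10.7121.
Social marginal cost = private MC + MEC = 57.64 + 3.06q.
Set SMC = demand: 57.64 + 3.06q = 102.13 - 2.08q → q* = 8.6556.
Gap = |10.7121 − 8.6556| = 2.0565.

2.06 units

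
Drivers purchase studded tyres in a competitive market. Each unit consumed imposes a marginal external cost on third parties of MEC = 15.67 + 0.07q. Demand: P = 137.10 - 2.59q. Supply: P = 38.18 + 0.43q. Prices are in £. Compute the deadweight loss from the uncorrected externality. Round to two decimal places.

Market equilibrium (private): 38.18 + 0.43q = 137.10 - 2.59q → q_m = 32.7550.
Social marginal benefit = demand − MEC = 121.43 - 2.66q.
Set SMB = MC: 121.43 - 2.66q = 38.18 + 0.43q → q* = 26.9417.
Height of the DWL triangle at q_m is MC(q_m) − SMB(q_m) = MEC(q_m) = 17.9628.
DWL = ½ × 5.8133 × 17.9628 = 52.2116.

DWL = £52.21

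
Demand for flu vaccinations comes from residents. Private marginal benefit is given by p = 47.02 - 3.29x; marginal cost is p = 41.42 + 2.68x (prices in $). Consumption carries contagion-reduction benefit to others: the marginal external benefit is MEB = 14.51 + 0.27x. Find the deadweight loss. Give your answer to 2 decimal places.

DWL = $19.12

Market equilibrium (private): 41.42 + 2.68x = 47.02 - 3.29x → x_m = 0.9380.
Social marginal benefit = demand + MEB = 61.53 - 3.02x.
Set SMB = MC: 61.53 - 3.02x = 41.42 + 2.68x → x* = 3.5281.
Between x* and x_m the wedge SMB − MC runs linearly from 0 to MEB(x_m), so the loss is a triangle.
DWL = ½ × 2.5901 × 14.7633 = 19.1192.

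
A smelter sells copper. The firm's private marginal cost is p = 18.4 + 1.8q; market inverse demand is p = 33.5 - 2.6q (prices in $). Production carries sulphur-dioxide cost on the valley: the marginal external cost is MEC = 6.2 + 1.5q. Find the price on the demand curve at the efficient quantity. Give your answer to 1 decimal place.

P = $29.6

Social marginal cost = private MC + MEC = 24.6 + 3.3q.
Set SMC = demand: 24.6 + 3.3q = 33.5 - 2.6q → q* = 1.5085.
Consumer price on the demand curve at q*: 33.5 − 2.6×1.5085 = 29.5779.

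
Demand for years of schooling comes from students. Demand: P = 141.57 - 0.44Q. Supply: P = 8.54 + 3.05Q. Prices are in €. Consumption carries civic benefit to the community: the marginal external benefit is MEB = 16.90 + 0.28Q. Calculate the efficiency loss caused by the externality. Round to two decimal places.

DWL = €118.42

Market equilibrium (private): 8.54 + 3.05Q = 141.57 - 0.44Q → Q_m = 38.1175.
Social marginal benefit = demand + MEB = 158.47 - 0.16Q.
Set SMB = MC: 158.47 - 0.16Q = 8.54 + 3.05Q → Q* = 46.7072.
The welfare-loss triangle has base |Q_m − Q*| and height MEB(Q_m) (the vertical gap between SMB and MC is zero at Q* and MEB at Q_m).
DWL = ½ × 8.5897 × 27.5729 = 118.4215.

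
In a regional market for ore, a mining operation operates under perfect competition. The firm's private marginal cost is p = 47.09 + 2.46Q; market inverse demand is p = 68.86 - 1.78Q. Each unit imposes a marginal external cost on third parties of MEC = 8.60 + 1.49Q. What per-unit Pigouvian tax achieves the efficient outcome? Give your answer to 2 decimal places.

Social marginal cost = private MC + MEC = 55.69 + 3.95Q.
Set SMC = demand: 55.69 + 3.95Q = 68.86 - 1.78Q → Q* = 2.2984.
The Pigouvian tax equals MEC at Q*: 8.60 + 1.49×2.2984 = 12.0246.

tax = 12.02 per unit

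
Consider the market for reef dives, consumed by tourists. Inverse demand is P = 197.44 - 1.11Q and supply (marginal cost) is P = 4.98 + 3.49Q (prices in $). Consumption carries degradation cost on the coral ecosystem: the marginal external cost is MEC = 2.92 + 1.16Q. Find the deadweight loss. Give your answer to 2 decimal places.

Market equilibrium (private): 4.98 + 3.49Q = 197.44 - 1.11Q → Q_m = 41.8391.
Social marginal benefit = demand − MEC = 194.52 - 2.27Q.
Set SMB = MC: 194.52 - 2.27Q = 4.98 + 3.49Q → Q* = 32.9063.
Height of the DWL triangle at Q_m is MC(Q_m) − SMB(Q_m) = MEC(Q_m) = 51.4534.
DWL = ½ × 8.9328 × 51.4534 = 229.8115.

DWL = $229.81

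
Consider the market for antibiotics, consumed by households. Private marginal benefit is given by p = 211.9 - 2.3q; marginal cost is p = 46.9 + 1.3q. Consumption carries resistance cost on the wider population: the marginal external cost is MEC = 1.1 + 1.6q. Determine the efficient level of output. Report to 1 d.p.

Social marginal benefit = demand − MEC = 210.8 - 3.9q.
Set SMB = MC: 210.8 - 3.9q = 46.9 + 1.3q → q* = 31.5192.

q* = 31.5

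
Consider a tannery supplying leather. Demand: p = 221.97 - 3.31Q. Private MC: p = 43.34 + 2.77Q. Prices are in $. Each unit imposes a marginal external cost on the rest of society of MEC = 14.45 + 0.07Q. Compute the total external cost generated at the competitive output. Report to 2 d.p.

Market equilibrium (private): 43.34 + 2.77Q = 221.97 - 3.31Q → Q_m = 29.3799.
Total external cost = ∫₀^{Q_m} (14.45 + 0.07Q) dQ = 14.45×29.3799 + ½×0.07×29.3799² = 454.7508.

$454.75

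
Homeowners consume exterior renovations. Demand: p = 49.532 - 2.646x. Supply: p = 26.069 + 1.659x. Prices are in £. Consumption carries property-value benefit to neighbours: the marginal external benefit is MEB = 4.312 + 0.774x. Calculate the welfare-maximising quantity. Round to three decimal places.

Social marginal benefit = demand + MEB = 53.844 - 1.872x.
Set SMB = MC: 53.844 - 1.872x = 26.069 + 1.659x → x* = 7.8660.

x* = 7.866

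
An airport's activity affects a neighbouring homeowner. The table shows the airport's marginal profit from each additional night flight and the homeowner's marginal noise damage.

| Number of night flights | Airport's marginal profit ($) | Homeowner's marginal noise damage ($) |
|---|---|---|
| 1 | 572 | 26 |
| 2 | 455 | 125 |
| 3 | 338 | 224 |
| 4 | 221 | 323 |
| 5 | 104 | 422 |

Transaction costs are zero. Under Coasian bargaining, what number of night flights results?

3

Bargaining reaches the level where marginal profit last exceeds marginal noise damage.
That holds through level 3 (338 ≥ 224) but not at 4 (221 < 323).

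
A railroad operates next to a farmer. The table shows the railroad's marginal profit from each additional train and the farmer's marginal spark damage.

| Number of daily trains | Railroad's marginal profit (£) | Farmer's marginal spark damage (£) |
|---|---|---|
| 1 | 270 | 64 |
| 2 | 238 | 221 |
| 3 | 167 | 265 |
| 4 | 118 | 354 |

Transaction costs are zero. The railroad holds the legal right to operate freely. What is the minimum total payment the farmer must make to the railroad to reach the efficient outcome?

£285

Left alone the railroad would choose level 4 (marginal profit stays positive).
Efficient level: k* = 2 (marginal profit ≥ marginal spark damage through 2).
The farmer must at least cover the railroad's forgone profit from cutting 4→2: 167 + 118 = 285.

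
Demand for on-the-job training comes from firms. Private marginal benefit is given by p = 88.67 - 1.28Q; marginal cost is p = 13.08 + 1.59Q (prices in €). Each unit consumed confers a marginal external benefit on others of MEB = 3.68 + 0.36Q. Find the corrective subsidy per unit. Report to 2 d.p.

subsidy = €15.05 per unit

Social marginal benefit = demand + MEB = 92.35 - 0.92Q.
Set SMB = MC: 92.35 - 0.92Q = 13.08 + 1.59Q → Q* = 31.5817.
The Pigouvian subsidy equals MEB at Q*: 3.68 + 0.36×31.5817 = 15.0494.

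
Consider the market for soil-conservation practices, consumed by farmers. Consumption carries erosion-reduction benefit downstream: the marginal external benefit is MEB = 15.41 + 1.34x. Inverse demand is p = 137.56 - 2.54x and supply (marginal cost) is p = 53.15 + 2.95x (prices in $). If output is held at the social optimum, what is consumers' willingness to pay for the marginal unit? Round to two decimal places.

P = $76.47

Social marginal benefit = demand + MEB = 152.97 - 1.20x.
Set SMB = MC: 152.97 - 1.20x = 53.15 + 2.95x → x* = 24.0530.
Consumer price on the demand curve at x*: 137.56 − 2.54×24.0530 = 76.4654.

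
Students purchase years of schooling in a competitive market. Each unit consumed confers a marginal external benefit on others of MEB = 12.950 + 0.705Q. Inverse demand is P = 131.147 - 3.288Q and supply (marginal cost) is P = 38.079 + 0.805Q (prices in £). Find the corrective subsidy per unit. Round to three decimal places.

Social marginal benefit = demand + MEB = 144.097 - 2.583Q.
Set SMB = MC: 144.097 - 2.583Q = 38.079 + 0.805Q → Q* = 31.2922.
The Pigouvian subsidy equals MEB at Q*: 12.950 + 0.705×31.2922 = 35.0110.

subsidy = £35.011 per unit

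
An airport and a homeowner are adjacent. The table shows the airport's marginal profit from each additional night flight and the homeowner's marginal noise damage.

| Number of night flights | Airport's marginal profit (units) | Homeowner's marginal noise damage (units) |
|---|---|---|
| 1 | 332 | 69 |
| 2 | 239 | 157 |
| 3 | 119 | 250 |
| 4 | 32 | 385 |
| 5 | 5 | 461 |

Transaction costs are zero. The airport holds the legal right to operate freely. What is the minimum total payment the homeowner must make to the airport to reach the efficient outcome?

Left alone the airport would choose level 5 (marginal profit stays positive).
Efficient level: k* = 2 (marginal profit ≥ marginal noise damage through 2).
The homeowner must at least cover the airport's forgone profit from cutting 5→2: 119 + 32 + 5 = 156.

156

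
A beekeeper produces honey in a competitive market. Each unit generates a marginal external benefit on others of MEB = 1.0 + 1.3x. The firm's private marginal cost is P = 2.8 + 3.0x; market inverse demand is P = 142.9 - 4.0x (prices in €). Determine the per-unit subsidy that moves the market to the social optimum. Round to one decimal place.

Social marginal cost = private MC − MEB = 1.8 + 1.7x.
Set SMC = demand: 1.8 + 1.7x = 142.9 - 4.0x → x* = 24.7544.
The Pigouvian subsidy equals MEB at x*: 1.0 + 1.3×24.7544 = 33.1807.

subsidy = €33.2 per unit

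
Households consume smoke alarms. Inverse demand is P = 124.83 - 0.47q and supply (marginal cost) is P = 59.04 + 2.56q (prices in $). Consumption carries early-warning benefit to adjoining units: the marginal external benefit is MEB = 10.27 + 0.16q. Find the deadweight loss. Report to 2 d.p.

Market equilibrium (private): 59.04 + 2.56q = 124.83 - 0.47q → q_m = 21.7129.
Social marginal benefit = demand + MEB = 135.10 - 0.31q.
Set SMB = MC: 135.10 - 0.31q = 59.04 + 2.56q → q* = 26.5017.
Height of the DWL triangle at q_m is SMB(q_m) − MC(q_m) = MEB(q_m) = 13.7441.
DWL = ½ × 4.7888 × 13.7441 = 32.9089.

DWL = $32.91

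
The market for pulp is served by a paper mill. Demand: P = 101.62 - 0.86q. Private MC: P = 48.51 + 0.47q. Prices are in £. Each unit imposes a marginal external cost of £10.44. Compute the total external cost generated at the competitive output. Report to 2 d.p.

£416.89

Market equilibrium (private): 48.51 + 0.47q = 101.62 - 0.86q → q_m = 39.9323.
Total external cost = MEC × q_m = 10.44 × 39.9323 = 416.8932.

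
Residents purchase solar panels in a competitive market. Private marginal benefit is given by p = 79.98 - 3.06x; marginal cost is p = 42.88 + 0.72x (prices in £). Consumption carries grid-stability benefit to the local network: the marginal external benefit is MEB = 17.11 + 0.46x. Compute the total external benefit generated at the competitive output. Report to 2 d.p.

£190.09

Market equilibrium (private): 42.88 + 0.72x = 79.98 - 3.06x → x_m = 9.8148.
Total external benefit = ∫₀^{x_m} (17.11 + 0.46x) dx = 17.11×9.8148 + ½×0.46×9.8148² = 190.0872.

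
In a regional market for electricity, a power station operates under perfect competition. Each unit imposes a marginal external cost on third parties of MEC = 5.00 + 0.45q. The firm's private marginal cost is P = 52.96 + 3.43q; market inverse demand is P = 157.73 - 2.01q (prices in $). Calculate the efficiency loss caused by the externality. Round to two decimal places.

Market equilibrium (private): 52.96 + 3.43q = 157.73 - 2.01q → q_m = 19.2592.
Social marginal cost = private MC + MEC = 57.96 + 3.88q.
Set SMC = demand: 57.96 + 3.88q = 157.73 - 2.01q → q* = 16.9389.
Between q* and q_m the wedge SMC − demand runs linearly from 0 to MEC(q_m), so the loss is a triangle.
DWL = ½ × 2.3203 × 13.6666 = 15.8553.

DWL = $15.86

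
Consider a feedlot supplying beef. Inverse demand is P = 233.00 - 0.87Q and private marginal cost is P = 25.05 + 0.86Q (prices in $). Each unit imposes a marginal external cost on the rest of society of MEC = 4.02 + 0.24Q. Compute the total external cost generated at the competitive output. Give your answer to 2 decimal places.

Market equilibrium (private): 25.05 + 0.86Q = 233.00 - 0.87Q → Q_m = 120.2023.
Total external cost = ∫₀^{Q_m} (4.02 + 0.24Q) dQ = 4.02×120.2023 + ½×0.24×120.2023² = 2217.0444.

$2217.04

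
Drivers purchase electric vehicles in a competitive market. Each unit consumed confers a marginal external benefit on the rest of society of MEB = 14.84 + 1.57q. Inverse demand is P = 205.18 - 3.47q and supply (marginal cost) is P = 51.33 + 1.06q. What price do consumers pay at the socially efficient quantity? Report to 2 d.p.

P = 7.43

Social marginal benefit = demand + MEB = 220.02 - 1.90q.
Set SMB = MC: 220.02 - 1.90q = 51.33 + 1.06q → q* = 56.9899.
Consumer price on the demand curve at q*: 205.18 − 3.47×56.9899 = 7.4250.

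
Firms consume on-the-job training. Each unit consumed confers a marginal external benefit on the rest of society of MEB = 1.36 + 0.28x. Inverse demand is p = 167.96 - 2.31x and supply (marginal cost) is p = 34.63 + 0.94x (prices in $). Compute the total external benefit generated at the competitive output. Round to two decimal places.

Market equilibrium (private): 34.63 + 0.94x = 167.96 - 2.31x → x_m = 41.0246.
Total external benefit = ∫₀^{x_m} (1.36 + 0.28x) dx = 1.36×41.0246 + ½×0.28×41.0246² = 291.4159.

$291.42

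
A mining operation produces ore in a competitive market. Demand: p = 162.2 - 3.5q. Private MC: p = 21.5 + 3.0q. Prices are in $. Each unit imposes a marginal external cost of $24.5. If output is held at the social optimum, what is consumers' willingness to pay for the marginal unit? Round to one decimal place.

P = $99.6

Social marginal cost = private MC + MEC = 46.0 + 3.0q.
Set SMC = demand: 46.0 + 3.0q = 162.2 - 3.5q → q* = 17.8769.
Consumer price on the demand curve at q*: 162.2 − 3.5×17.8769 = 99.6309.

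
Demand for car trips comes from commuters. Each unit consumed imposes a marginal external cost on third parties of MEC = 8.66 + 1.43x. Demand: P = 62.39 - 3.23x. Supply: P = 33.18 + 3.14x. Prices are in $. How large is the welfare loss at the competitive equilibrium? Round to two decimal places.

DWL = $14.84

Market equilibrium (private): 33.18 + 3.14x = 62.39 - 3.23x → x_m = 4.5856.
Social marginal benefit = demand − MEC = 53.73 - 4.66x.
Set SMB = MC: 53.73 - 4.66x = 33.18 + 3.14x → x* = 2.6346.
The welfare-loss triangle has base |x_m − x*| and height MEC(x_m) (the vertical gap between SMB and MC is zero at x* and MEC at x_m).
DWL = ½ × 1.9510 × 15.2173 = 14.8445.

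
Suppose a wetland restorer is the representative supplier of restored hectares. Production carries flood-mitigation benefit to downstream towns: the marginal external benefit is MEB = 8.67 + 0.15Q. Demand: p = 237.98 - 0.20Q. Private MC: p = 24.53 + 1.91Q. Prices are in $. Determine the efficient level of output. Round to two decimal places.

Q* = 113.33

Social marginal cost = private MC − MEB = 15.86 + 1.76Q.
Set SMC = demand: 15.86 + 1.76Q = 237.98 - 0.20Q → Q* = 113.3265.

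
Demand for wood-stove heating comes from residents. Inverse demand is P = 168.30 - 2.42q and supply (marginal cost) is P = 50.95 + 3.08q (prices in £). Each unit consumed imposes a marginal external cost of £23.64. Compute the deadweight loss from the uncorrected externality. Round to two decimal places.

DWL = £50.80

Market equilibrium (private): 50.95 + 3.08q = 168.30 - 2.42q → q_m = 21.3364.
Social marginal benefit = demand − MEC = 144.66 - 2.42q.
Set SMB = MC: 144.66 - 2.42q = 50.95 + 3.08q → q* = 17.0382.
The loss is the area between SMB and MC from q* to q_m; with linear curves that's a triangle of height MEC(q_m).
DWL = ½ × 4.2982 × 23.6400 = 50.8047.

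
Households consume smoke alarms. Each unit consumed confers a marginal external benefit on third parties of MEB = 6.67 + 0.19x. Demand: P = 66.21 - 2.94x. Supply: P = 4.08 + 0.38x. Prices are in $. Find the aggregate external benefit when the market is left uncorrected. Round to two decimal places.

Market equilibrium (private): 4.08 + 0.38x = 66.21 - 2.94x → x_m = 18.7139.
Total external benefit = ∫₀^{x_m} (6.67 + 0.19x) dx = 6.67×18.7139 + ½×0.19×18.7139² = 158.0917.

$158.09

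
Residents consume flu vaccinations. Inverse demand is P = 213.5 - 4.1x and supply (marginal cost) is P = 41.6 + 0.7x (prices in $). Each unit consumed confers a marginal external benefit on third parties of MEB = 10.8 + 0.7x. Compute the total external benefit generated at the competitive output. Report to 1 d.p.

Market equilibrium (private): 41.6 + 0.7x = 213.5 - 4.1x → x_m = 35.8125.
Total external benefit = ∫₀^{x_m} (10.8 + 0.7x) dx = 10.8×35.8125 + ½×0.7×35.8125² = 835.6623.

$835.7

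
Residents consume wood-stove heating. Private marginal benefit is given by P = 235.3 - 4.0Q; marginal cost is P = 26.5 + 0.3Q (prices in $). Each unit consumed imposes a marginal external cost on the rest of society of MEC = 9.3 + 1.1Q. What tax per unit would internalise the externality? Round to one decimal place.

tax = $49.9 per unit

Social marginal benefit = demand − MEC = 226.0 - 5.1Q.
Set SMB = MC: 226.0 - 5.1Q = 26.5 + 0.3Q → Q* = 36.9444.
The Pigouvian tax equals MEC at Q*: 9.3 + 1.1×36.9444 = 49.9388.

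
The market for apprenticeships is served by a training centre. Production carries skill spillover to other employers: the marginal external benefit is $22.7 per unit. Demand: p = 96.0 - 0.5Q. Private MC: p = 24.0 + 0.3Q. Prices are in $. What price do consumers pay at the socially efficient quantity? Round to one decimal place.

Social marginal cost = private MC − MEB = 1.3 + 0.3Q.
Set SMC = demand: 1.3 + 0.3Q = 96.0 - 0.5Q → Q* = 118.3750.
Consumer price on the demand curve at Q*: 96.0 − 0.5×118.3750 = 36.8125.

P = $36.8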